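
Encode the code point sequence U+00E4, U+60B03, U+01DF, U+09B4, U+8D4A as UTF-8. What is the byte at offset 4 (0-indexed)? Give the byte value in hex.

0xAC

U+00E4 → 2-byte form C3 A4 at offsets 0–1.
U+60B03 → 4-byte form F1 A0 AC 83 at offsets 2–5.
Offset 4 falls in char 2's range; it's byte 3 of F1 A0 AC 83 = 0xAC.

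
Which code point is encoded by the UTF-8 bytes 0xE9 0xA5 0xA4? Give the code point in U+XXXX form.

U+9964

Leading byte 0xE9 = 11101001 matches 1110xxxx → 3-byte sequence.
Byte 1: 0xE9 = 11101001, payload 1001 (4 bits).
Byte 2: 0xA5 = 10100101 (10xxxxxx ✓), payload 100101.
Byte 3: 0xA4 = 10100100 (10xxxxxx ✓), payload 100100.
Concatenate: 1001100101100100 = 0x9964 (16 bits → U+9964).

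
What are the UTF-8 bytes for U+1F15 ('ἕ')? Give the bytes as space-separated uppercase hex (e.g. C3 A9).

U+1F15 = 0x1F15 = 7957 decimal. In range U+0800–U+FFFF → 3-byte form: 1110xxxx 10xxxxxx 10xxxxxx.
Binary (16 bits): 0001111100010101.
Split 4+6+6: 0001 | 111100 | 010101.
Byte 1: 11100001 = 0xE1.
Byte 2: 10111100 = 0xBC.
Byte 3: 10010101 = 0x95.

E1 BC 95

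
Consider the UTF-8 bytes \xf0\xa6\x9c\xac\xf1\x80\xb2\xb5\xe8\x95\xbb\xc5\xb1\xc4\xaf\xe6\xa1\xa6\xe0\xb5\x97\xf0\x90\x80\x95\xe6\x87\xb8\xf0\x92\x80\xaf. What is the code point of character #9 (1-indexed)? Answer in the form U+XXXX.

Offset 0: leading byte 0xF0 = 11110000 → 4-byte char #1 = F0 A6 9C AC.
Offset 4: leading byte 0xF1 = 11110001 → 4-byte char #2 = F1 80 B2 B5.
Offset 8: leading byte 0xE8 = 11101000 → 3-byte char #3 = E8 95 BB.
Offset 11: leading byte 0xC5 = 11000101 → 2-byte char #4 = C5 B1.
Offset 13: leading byte 0xC4 = 11000100 → 2-byte char #5 = C4 AF.
Offset 15: leading byte 0xE6 = 11100110 → 3-byte char #6 = E6 A1 A6.
Offset 18: leading byte 0xE0 = 11100000 → 3-byte char #7 = E0 B5 97.
Offset 21: leading byte 0xF0 = 11110000 → 4-byte char #8 = F0 90 80 95.
Offset 25: leading byte 0xE6 = 11100110 → 3-byte char #9 = E6 87 B8.
Leading byte 0xE6 = 11100110 matches 1110xxxx → 3-byte sequence.
Byte 1: 0xE6 = 11100110, payload 0110 (4 bits).
Byte 2: 0x87 = 10000111 (10xxxxxx ✓), payload 000111.
Byte 3: 0xB8 = 10111000 (10xxxxxx ✓), payload 111000.
Concatenate: 0110000111111000 = 0x61F8 (16 bits → U+61F8).

U+61F8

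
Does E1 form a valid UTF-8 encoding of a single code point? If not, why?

Leading byte 0xE1 = 11100001 → 3-byte form, but only 1 byte is present.

invalid (sequence truncated)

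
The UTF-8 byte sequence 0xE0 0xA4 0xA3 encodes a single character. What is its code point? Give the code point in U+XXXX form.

Leading byte 0xE0 = 11100000 matches 1110xxxx → 3-byte sequence.
Byte 1: 0xE0 = 11100000, payload 0000 (4 bits).
Byte 2: 0xA4 = 10100100 (10xxxxxx ✓), payload 100100.
Byte 3: 0xA3 = 10100011 (10xxxxxx ✓), payload 100011.
Concatenate: 0000100100100011 = 0x923 (16 bits → U+0923).

U+0923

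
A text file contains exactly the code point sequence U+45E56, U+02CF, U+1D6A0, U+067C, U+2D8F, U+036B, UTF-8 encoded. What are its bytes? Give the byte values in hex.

U+45E56: 4-byte form → F1 85 B9 96.
U+02CF: 2-byte form → CB 8F.
U+1D6A0: 4-byte form → F0 9D 9A A0.
U+067C: 2-byte form → D9 BC.
U+2D8F: 3-byte form → E2 B6 8F.
U+036B: 2-byte form → CD AB.
Concatenated (17 bytes): F1 85 B9 96 CB 8F F0 9D 9A A0 D9 BC E2 B6 8F CD AB.

F1 85 B9 96 CB 8F F0 9D 9A A0 D9 BC E2 B6 8F CD AB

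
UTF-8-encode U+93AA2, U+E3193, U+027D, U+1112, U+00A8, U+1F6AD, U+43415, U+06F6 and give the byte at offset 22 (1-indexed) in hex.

1-indexed offset 22 is 0-indexed offset 21.
U+93AA2 → 4-byte form F2 93 AA A2 at offsets 0–3.
U+E3193 → 4-byte form F3 A3 86 93 at offsets 4–7.
U+027D → 2-byte form C9 BD at offsets 8–9.
U+1112 → 3-byte form E1 84 92 at offsets 10–12.
U+00A8 → 2-byte form C2 A8 at offsets 13–14.
U+1F6AD → 4-byte form F0 9F 9A AD at offsets 15–18.
U+43415 → 4-byte form F1 83 90 95 at offsets 19–22.
Offset 21 falls in char 7's range; it's byte 3 of F1 83 90 95 = 0x90.

0x90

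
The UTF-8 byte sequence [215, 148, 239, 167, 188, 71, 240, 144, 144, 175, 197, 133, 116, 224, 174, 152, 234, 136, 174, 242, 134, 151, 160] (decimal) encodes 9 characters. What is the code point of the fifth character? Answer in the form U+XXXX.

Offset 0: leading byte 0xD7 = 11010111 → 2-byte char #1 = D7 94.
Offset 2: leading byte 0xEF = 11101111 → 3-byte char #2 = EF A7 BC.
Offset 5: leading byte 0x47 = 01000111 → 1-byte char #3 = 47.
Offset 6: leading byte 0xF0 = 11110000 → 4-byte char #4 = F0 90 90 AF.
Offset 10: leading byte 0xC5 = 11000101 → 2-byte char #5 = C5 85.
Leading byte 0xC5 = 11000101 matches 110xxxxx → 2-byte sequence.
Byte 1: 0xC5 = 11000101, payload 00101 (5 bits).
Byte 2: 0x85 = 10000101 (10xxxxxx ✓), payload 000101.
Concatenate: 00101000101 = 0x145 (11 bits → U+0145).

U+0145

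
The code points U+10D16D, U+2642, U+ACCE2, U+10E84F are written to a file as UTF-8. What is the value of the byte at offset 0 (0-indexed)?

0xF4

U+10D16D → 4-byte form F4 8D 85 AD at offsets 0–3.
Offset 0 falls in char 1's range; it's byte 1 of F4 8D 85 AD = 0xF4.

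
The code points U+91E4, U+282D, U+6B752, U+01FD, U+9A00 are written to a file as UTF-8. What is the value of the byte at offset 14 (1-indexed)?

0xA8

1-indexed offset 14 is 0-indexed offset 13.
U+91E4 → 3-byte form E9 87 A4 at offsets 0–2.
U+282D → 3-byte form E2 A0 AD at offsets 3–5.
U+6B752 → 4-byte form F1 AB 9D 92 at offsets 6–9.
U+01FD → 2-byte form C7 BD at offsets 10–11.
U+9A00 → 3-byte form E9 A8 80 at offsets 12–14.
Offset 13 falls in char 5's range; it's byte 2 of E9 A8 80 = 0xA8.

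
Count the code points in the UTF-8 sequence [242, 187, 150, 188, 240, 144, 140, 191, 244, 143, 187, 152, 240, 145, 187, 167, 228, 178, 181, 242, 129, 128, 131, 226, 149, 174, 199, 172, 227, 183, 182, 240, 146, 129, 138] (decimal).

Byte at offset 0: 0xF2 = 11110010 → 4-byte char (#1). Advance 4.
Byte at offset 4: 0xF0 = 11110000 → 4-byte char (#2). Advance 4.
Byte at offset 8: 0xF4 = 11110100 → 4-byte char (#3). Advance 4.
Byte at offset 12: 0xF0 = 11110000 → 4-byte char (#4). Advance 4.
Byte at offset 16: 0xE4 = 11100100 → 3-byte char (#5). Advance 3.
Byte at offset 19: 0xF2 = 11110010 → 4-byte char (#6). Advance 4.
Byte at offset 23: 0xE2 = 11100010 → 3-byte char (#7). Advance 3.
Byte at offset 26: 0xC7 = 11000111 → 2-byte char (#8). Advance 2.
Byte at offset 28: 0xE3 = 11100011 → 3-byte char (#9). Advance 3.
Byte at offset 31: 0xF0 = 11110000 → 4-byte char (#10). Advance 4.
Reached end at offset 35 after 10 code points.

10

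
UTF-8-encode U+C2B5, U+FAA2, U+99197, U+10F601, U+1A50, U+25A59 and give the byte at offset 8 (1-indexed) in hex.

0x99

1-indexed offset 8 is 0-indexed offset 7.
U+C2B5 → 3-byte form EC 8A B5 at offsets 0–2.
U+FAA2 → 3-byte form EF AA A2 at offsets 3–5.
U+99197 → 4-byte form F2 99 86 97 at offsets 6–9.
Offset 7 falls in char 3's range; it's byte 2 of F2 99 86 97 = 0x99.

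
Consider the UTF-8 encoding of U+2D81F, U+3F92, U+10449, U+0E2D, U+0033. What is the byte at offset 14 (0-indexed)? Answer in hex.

U+2D81F → 4-byte form F0 AD A0 9F at offsets 0–3.
U+3F92 → 3-byte form E3 BE 92 at offsets 4–6.
U+10449 → 4-byte form F0 90 91 89 at offsets 7–10.
U+0E2D → 3-byte form E0 B8 AD at offsets 11–13.
U+0033 → 1-byte form 33 at offsets 14–14.
Offset 14 falls in char 5's range; it's byte 1 of 33 = 0x33.

0x33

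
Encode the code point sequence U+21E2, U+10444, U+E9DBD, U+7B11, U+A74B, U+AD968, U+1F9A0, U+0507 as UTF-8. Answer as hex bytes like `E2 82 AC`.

U+21E2: 3-byte form → E2 87 A2.
U+10444: 4-byte form → F0 90 91 84.
U+E9DBD: 4-byte form → F3 A9 B6 BD.
U+7B11: 3-byte form → E7 AC 91.
U+A74B: 3-byte form → EA 9D 8B.
U+AD968: 4-byte form → F2 AD A5 A8.
U+1F9A0: 4-byte form → F0 9F A6 A0.
U+0507: 2-byte form → D4 87.
Concatenated (27 bytes): E2 87 A2 F0 90 91 84 F3 A9 B6 BD E7 AC 91 EA 9D 8B F2 AD A5 A8 F0 9F A6 A0 D4 87.

E2 87 A2 F0 90 91 84 F3 A9 B6 BD E7 AC 91 EA 9D 8B F2 AD A5 A8 F0 9F A6 A0 D4 87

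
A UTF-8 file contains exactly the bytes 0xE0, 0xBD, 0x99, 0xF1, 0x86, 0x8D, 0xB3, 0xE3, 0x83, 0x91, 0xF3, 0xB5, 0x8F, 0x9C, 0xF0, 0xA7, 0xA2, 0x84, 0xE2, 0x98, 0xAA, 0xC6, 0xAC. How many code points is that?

7

Byte at offset 0: 0xE0 = 11100000 → 3-byte char (#1). Advance 3.
Byte at offset 3: 0xF1 = 11110001 → 4-byte char (#2). Advance 4.
Byte at offset 7: 0xE3 = 11100011 → 3-byte char (#3). Advance 3.
Byte at offset 10: 0xF3 = 11110011 → 4-byte char (#4). Advance 4.
Byte at offset 14: 0xF0 = 11110000 → 4-byte char (#5). Advance 4.
Byte at offset 18: 0xE2 = 11100010 → 3-byte char (#6). Advance 3.
Byte at offset 21: 0xC6 = 11000110 → 2-byte char (#7). Advance 2.
Reached end at offset 23 after 7 code points.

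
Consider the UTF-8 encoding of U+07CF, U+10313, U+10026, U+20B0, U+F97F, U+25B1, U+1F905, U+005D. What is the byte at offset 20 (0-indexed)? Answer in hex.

U+07CF → 2-byte form DF 8F at offsets 0–1.
U+10313 → 4-byte form F0 90 8C 93 at offsets 2–5.
U+10026 → 4-byte form F0 90 80 A6 at offsets 6–9.
U+20B0 → 3-byte form E2 82 B0 at offsets 10–12.
U+F97F → 3-byte form EF A5 BF at offsets 13–15.
U+25B1 → 3-byte form E2 96 B1 at offsets 16–18.
U+1F905 → 4-byte form F0 9F A4 85 at offsets 19–22.
Offset 20 falls in char 7's range; it's byte 2 of F0 9F A4 85 = 0x9F.

0x9F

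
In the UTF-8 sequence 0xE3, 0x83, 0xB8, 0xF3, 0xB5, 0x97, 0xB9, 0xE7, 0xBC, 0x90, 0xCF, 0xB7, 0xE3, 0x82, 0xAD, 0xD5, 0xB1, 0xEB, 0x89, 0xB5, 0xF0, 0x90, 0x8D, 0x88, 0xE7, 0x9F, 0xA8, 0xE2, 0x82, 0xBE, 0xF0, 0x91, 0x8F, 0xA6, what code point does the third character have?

Offset 0: leading byte 0xE3 = 11100011 → 3-byte char #1 = E3 83 B8.
Offset 3: leading byte 0xF3 = 11110011 → 4-byte char #2 = F3 B5 97 B9.
Offset 7: leading byte 0xE7 = 11100111 → 3-byte char #3 = E7 BC 90.
Leading byte 0xE7 = 11100111 matches 1110xxxx → 3-byte sequence.
Byte 1: 0xE7 = 11100111, payload 0111 (4 bits).
Byte 2: 0xBC = 10111100 (10xxxxxx ✓), payload 111100.
Byte 3: 0x90 = 10010000 (10xxxxxx ✓), payload 010000.
Concatenate: 0111111100010000 = 0x7F10 (16 bits → U+7F10).

U+7F10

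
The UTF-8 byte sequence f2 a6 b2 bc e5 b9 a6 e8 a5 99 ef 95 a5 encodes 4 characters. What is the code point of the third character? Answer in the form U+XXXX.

U+8959

Offset 0: leading byte 0xF2 = 11110010 → 4-byte char #1 = F2 A6 B2 BC.
Offset 4: leading byte 0xE5 = 11100101 → 3-byte char #2 = E5 B9 A6.
Offset 7: leading byte 0xE8 = 11101000 → 3-byte char #3 = E8 A5 99.
Leading byte 0xE8 = 11101000 matches 1110xxxx → 3-byte sequence.
Byte 1: 0xE8 = 11101000, payload 1000 (4 bits).
Byte 2: 0xA5 = 10100101 (10xxxxxx ✓), payload 100101.
Byte 3: 0x99 = 10011001 (10xxxxxx ✓), payload 011001.
Concatenate: 1000100101011001 = 0x8959 (16 bits → U+8959).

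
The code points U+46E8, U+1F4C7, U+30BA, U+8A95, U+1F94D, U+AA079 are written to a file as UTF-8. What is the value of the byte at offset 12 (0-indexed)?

U+46E8 → 3-byte form E4 9B A8 at offsets 0–2.
U+1F4C7 → 4-byte form F0 9F 93 87 at offsets 3–6.
U+30BA → 3-byte form E3 82 BA at offsets 7–9.
U+8A95 → 3-byte form E8 AA 95 at offsets 10–12.
Offset 12 falls in char 4's range; it's byte 3 of E8 AA 95 = 0x95.

0x95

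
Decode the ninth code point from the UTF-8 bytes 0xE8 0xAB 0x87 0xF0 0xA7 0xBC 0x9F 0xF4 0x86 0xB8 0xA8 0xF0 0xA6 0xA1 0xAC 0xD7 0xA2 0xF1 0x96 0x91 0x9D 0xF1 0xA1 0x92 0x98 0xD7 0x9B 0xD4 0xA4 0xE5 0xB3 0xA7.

U+0524

Offset 0: leading byte 0xE8 = 11101000 → 3-byte char #1 = E8 AB 87.
Offset 3: leading byte 0xF0 = 11110000 → 4-byte char #2 = F0 A7 BC 9F.
Offset 7: leading byte 0xF4 = 11110100 → 4-byte char #3 = F4 86 B8 A8.
Offset 11: leading byte 0xF0 = 11110000 → 4-byte char #4 = F0 A6 A1 AC.
Offset 15: leading byte 0xD7 = 11010111 → 2-byte char #5 = D7 A2.
Offset 17: leading byte 0xF1 = 11110001 → 4-byte char #6 = F1 96 91 9D.
Offset 21: leading byte 0xF1 = 11110001 → 4-byte char #7 = F1 A1 92 98.
Offset 25: leading byte 0xD7 = 11010111 → 2-byte char #8 = D7 9B.
Offset 27: leading byte 0xD4 = 11010100 → 2-byte char #9 = D4 A4.
Leading byte 0xD4 = 11010100 matches 110xxxxx → 2-byte sequence.
Byte 1: 0xD4 = 11010100, payload 10100 (5 bits).
Byte 2: 0xA4 = 10100100 (10xxxxxx ✓), payload 100100.
Concatenate: 10100100100 = 0x524 (11 bits → U+0524).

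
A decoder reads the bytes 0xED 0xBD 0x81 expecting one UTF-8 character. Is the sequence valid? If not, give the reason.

Structurally a 3-byte sequence; payload = 0xDF41.
But 0xDF41 is in U+D800–U+DFFF, the surrogate range. Surrogates are not Unicode scalar values and are forbidden in UTF-8.

invalid (encodes a surrogate (U+D800–U+DFFF))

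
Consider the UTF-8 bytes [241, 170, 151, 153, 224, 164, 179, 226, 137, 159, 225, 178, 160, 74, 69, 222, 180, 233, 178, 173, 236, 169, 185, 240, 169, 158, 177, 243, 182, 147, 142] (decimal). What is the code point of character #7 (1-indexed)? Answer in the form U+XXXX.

Offset 0: leading byte 0xF1 = 11110001 → 4-byte char #1 = F1 AA 97 99.
Offset 4: leading byte 0xE0 = 11100000 → 3-byte char #2 = E0 A4 B3.
Offset 7: leading byte 0xE2 = 11100010 → 3-byte char #3 = E2 89 9F.
Offset 10: leading byte 0xE1 = 11100001 → 3-byte char #4 = E1 B2 A0.
Offset 13: leading byte 0x4A = 01001010 → 1-byte char #5 = 4A.
Offset 14: leading byte 0x45 = 01000101 → 1-byte char #6 = 45.
Offset 15: leading byte 0xDE = 11011110 → 2-byte char #7 = DE B4.
Leading byte 0xDE = 11011110 matches 110xxxxx → 2-byte sequence.
Byte 1: 0xDE = 11011110, payload 11110 (5 bits).
Byte 2: 0xB4 = 10110100 (10xxxxxx ✓), payload 110100.
Concatenate: 11110110100 = 0x7B4 (11 bits → U+07B4).

U+07B4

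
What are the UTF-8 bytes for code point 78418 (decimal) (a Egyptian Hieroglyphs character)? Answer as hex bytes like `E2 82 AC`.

F0 93 89 92

U+13252 = 0x13252 = 78418 decimal. In range U+10000–U+10FFFF → 4-byte form: 11110xxx 10xxxxxx 10xxxxxx 10xxxxxx.
Binary (21 bits): 000010011001001010010.
Split 3+6+6+6: 000 | 010011 | 001001 | 010010.
Byte 1: 11110000 = 0xF0.
Byte 2: 10010011 = 0x93.
Byte 3: 10001001 = 0x89.
Byte 4: 10010010 = 0x92.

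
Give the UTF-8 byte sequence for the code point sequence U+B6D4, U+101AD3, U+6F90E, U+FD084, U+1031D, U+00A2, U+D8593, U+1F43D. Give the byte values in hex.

U+B6D4: 3-byte form → EB 9B 94.
U+101AD3: 4-byte form → F4 81 AB 93.
U+6F90E: 4-byte form → F1 AF A4 8E.
U+FD084: 4-byte form → F3 BD 82 84.
U+1031D: 4-byte form → F0 90 8C 9D.
U+00A2: 2-byte form → C2 A2.
U+D8593: 4-byte form → F3 98 96 93.
U+1F43D: 4-byte form → F0 9F 90 BD.
Concatenated (29 bytes): EB 9B 94 F4 81 AB 93 F1 AF A4 8E F3 BD 82 84 F0 90 8C 9D C2 A2 F3 98 96 93 F0 9F 90 BD.

EB 9B 94 F4 81 AB 93 F1 AF A4 8E F3 BD 82 84 F0 90 8C 9D C2 A2 F3 98 96 93 F0 9F 90 BD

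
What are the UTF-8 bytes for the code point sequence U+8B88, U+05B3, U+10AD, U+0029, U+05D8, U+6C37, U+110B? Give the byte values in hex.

E8 AE 88 D6 B3 E1 82 AD 29 D7 98 E6 B0 B7 E1 84 8B

U+8B88: 3-byte form → E8 AE 88.
U+05B3: 2-byte form → D6 B3.
U+10AD: 3-byte form → E1 82 AD.
U+0029: 1-byte form → 29.
U+05D8: 2-byte form → D7 98.
U+6C37: 3-byte form → E6 B0 B7.
U+110B: 3-byte form → E1 84 8B.
Concatenated (17 bytes): E8 AE 88 D6 B3 E1 82 AD 29 D7 98 E6 B0 B7 E1 84 8B.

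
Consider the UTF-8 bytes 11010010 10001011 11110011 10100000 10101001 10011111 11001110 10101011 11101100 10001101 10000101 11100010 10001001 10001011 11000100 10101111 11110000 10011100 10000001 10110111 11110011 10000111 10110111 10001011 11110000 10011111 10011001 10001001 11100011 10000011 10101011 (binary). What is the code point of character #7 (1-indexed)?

Offset 0: leading byte 0xD2 = 11010010 → 2-byte char #1 = D2 8B.
Offset 2: leading byte 0xF3 = 11110011 → 4-byte char #2 = F3 A0 A9 9F.
Offset 6: leading byte 0xCE = 11001110 → 2-byte char #3 = CE AB.
Offset 8: leading byte 0xEC = 11101100 → 3-byte char #4 = EC 8D 85.
Offset 11: leading byte 0xE2 = 11100010 → 3-byte char #5 = E2 89 8B.
Offset 14: leading byte 0xC4 = 11000100 → 2-byte char #6 = C4 AF.
Offset 16: leading byte 0xF0 = 11110000 → 4-byte char #7 = F0 9C 81 B7.
Leading byte 0xF0 = 11110000 matches 11110xxx → 4-byte sequence.
Byte 1: 0xF0 = 11110000, payload 000 (3 bits).
Byte 2: 0x9C = 10011100 (10xxxxxx ✓), payload 011100.
Byte 3: 0x81 = 10000001 (10xxxxxx ✓), payload 000001.
Byte 4: 0xB7 = 10110111 (10xxxxxx ✓), payload 110111.
Concatenate: 000011100000001110111 = 0x1C077 (21 bits → U+1C077).

U+1C077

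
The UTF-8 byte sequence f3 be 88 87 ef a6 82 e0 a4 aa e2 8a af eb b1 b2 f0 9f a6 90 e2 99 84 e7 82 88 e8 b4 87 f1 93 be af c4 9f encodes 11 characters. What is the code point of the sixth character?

U+1F990

Offset 0: leading byte 0xF3 = 11110011 → 4-byte char #1 = F3 BE 88 87.
Offset 4: leading byte 0xEF = 11101111 → 3-byte char #2 = EF A6 82.
Offset 7: leading byte 0xE0 = 11100000 → 3-byte char #3 = E0 A4 AA.
Offset 10: leading byte 0xE2 = 11100010 → 3-byte char #4 = E2 8A AF.
Offset 13: leading byte 0xEB = 11101011 → 3-byte char #5 = EB B1 B2.
Offset 16: leading byte 0xF0 = 11110000 → 4-byte char #6 = F0 9F A6 90.
Leading byte 0xF0 = 11110000 matches 11110xxx → 4-byte sequence.
Byte 1: 0xF0 = 11110000, payload 000 (3 bits).
Byte 2: 0x9F = 10011111 (10xxxxxx ✓), payload 011111.
Byte 3: 0xA6 = 10100110 (10xxxxxx ✓), payload 100110.
Byte 4: 0x90 = 10010000 (10xxxxxx ✓), payload 010000.
Concatenate: 000011111100110010000 = 0x1F990 (21 bits → U+1F990).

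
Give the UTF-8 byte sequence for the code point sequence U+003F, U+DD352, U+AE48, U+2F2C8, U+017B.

3F F3 9D 8D 92 EA B9 88 F0 AF 8B 88 C5 BB

U+003F: 1-byte form → 3F.
U+DD352: 4-byte form → F3 9D 8D 92.
U+AE48: 3-byte form → EA B9 88.
U+2F2C8: 4-byte form → F0 AF 8B 88.
U+017B: 2-byte form → C5 BB.
Concatenated (14 bytes): 3F F3 9D 8D 92 EA B9 88 F0 AF 8B 88 C5 BB.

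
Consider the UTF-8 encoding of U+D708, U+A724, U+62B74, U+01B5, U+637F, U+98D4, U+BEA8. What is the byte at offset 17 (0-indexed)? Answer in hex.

U+D708 → 3-byte form ED 9C 88 at offsets 0–2.
U+A724 → 3-byte form EA 9C A4 at offsets 3–5.
U+62B74 → 4-byte form F1 A2 AD B4 at offsets 6–9.
U+01B5 → 2-byte form C6 B5 at offsets 10–11.
U+637F → 3-byte form E6 8D BF at offsets 12–14.
U+98D4 → 3-byte form E9 A3 94 at offsets 15–17.
Offset 17 falls in char 6's range; it's byte 3 of E9 A3 94 = 0x94.

0x94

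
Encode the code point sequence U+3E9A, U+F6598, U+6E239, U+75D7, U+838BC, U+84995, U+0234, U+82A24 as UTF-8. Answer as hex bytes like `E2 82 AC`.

U+3E9A: 3-byte form → E3 BA 9A.
U+F6598: 4-byte form → F3 B6 96 98.
U+6E239: 4-byte form → F1 AE 88 B9.
U+75D7: 3-byte form → E7 97 97.
U+838BC: 4-byte form → F2 83 A2 BC.
U+84995: 4-byte form → F2 84 A6 95.
U+0234: 2-byte form → C8 B4.
U+82A24: 4-byte form → F2 82 A8 A4.
Concatenated (28 bytes): E3 BA 9A F3 B6 96 98 F1 AE 88 B9 E7 97 97 F2 83 A2 BC F2 84 A6 95 C8 B4 F2 82 A8 A4.

E3 BA 9A F3 B6 96 98 F1 AE 88 B9 E7 97 97 F2 83 A2 BC F2 84 A6 95 C8 B4 F2 82 A8 A4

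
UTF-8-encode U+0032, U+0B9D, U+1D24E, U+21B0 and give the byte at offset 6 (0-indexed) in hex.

U+0032 → 1-byte form 32 at offsets 0–0.
U+0B9D → 3-byte form E0 AE 9D at offsets 1–3.
U+1D24E → 4-byte form F0 9D 89 8E at offsets 4–7.
Offset 6 falls in char 3's range; it's byte 3 of F0 9D 89 8E = 0x89.

0x89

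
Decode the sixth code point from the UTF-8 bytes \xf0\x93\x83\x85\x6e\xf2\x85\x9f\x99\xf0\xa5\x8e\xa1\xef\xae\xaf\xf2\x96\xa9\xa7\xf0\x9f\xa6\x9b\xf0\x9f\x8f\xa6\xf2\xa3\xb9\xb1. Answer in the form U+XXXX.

Offset 0: leading byte 0xF0 = 11110000 → 4-byte char #1 = F0 93 83 85.
Offset 4: leading byte 0x6E = 01101110 → 1-byte char #2 = 6E.
Offset 5: leading byte 0xF2 = 11110010 → 4-byte char #3 = F2 85 9F 99.
Offset 9: leading byte 0xF0 = 11110000 → 4-byte char #4 = F0 A5 8E A1.
Offset 13: leading byte 0xEF = 11101111 → 3-byte char #5 = EF AE AF.
Offset 16: leading byte 0xF2 = 11110010 → 4-byte char #6 = F2 96 A9 A7.
Leading byte 0xF2 = 11110010 matches 11110xxx → 4-byte sequence.
Byte 1: 0xF2 = 11110010, payload 010 (3 bits).
Byte 2: 0x96 = 10010110 (10xxxxxx ✓), payload 010110.
Byte 3: 0xA9 = 10101001 (10xxxxxx ✓), payload 101001.
Byte 4: 0xA7 = 10100111 (10xxxxxx ✓), payload 100111.
Concatenate: 010010110101001100111 = 0x96A67 (21 bits → U+96A67).

U+96A67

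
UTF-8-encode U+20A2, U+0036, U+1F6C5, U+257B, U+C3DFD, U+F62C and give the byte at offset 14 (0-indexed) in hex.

U+20A2 → 3-byte form E2 82 A2 at offsets 0–2.
U+0036 → 1-byte form 36 at offsets 3–3.
U+1F6C5 → 4-byte form F0 9F 9B 85 at offsets 4–7.
U+257B → 3-byte form E2 95 BB at offsets 8–10.
U+C3DFD → 4-byte form F3 83 B7 BD at offsets 11–14.
Offset 14 falls in char 5's range; it's byte 4 of F3 83 B7 BD = 0xBD.

0xBD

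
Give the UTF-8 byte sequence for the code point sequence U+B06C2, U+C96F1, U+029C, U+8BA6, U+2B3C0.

F2 B0 9B 82 F3 89 9B B1 CA 9C E8 AE A6 F0 AB 8F 80

U+B06C2: 4-byte form → F2 B0 9B 82.
U+C96F1: 4-byte form → F3 89 9B B1.
U+029C: 2-byte form → CA 9C.
U+8BA6: 3-byte form → E8 AE A6.
U+2B3C0: 4-byte form → F0 AB 8F 80.
Concatenated (17 bytes): F2 B0 9B 82 F3 89 9B B1 CA 9C E8 AE A6 F0 AB 8F 80.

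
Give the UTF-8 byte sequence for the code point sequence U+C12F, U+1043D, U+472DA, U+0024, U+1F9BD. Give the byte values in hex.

U+C12F: 3-byte form → EC 84 AF.
U+1043D: 4-byte form → F0 90 90 BD.
U+472DA: 4-byte form → F1 87 8B 9A.
U+0024: 1-byte form → 24.
U+1F9BD: 4-byte form → F0 9F A6 BD.
Concatenated (16 bytes): EC 84 AF F0 90 90 BD F1 87 8B 9A 24 F0 9F A6 BD.

EC 84 AF F0 90 90 BD F1 87 8B 9A 24 F0 9F A6 BD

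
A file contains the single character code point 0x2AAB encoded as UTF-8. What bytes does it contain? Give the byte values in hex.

U+2AAB = 0x2AAB = 10923 decimal. In range U+0800–U+FFFF → 3-byte form: 1110xxxx 10xxxxxx 10xxxxxx.
Binary (16 bits): 0010101010101011.
Split 4+6+6: 0010 | 101010 | 101011.
Byte 1: 11100010 = 0xE2.
Byte 2: 10101010 = 0xAA.
Byte 3: 10101011 = 0xAB.

E2 AA AB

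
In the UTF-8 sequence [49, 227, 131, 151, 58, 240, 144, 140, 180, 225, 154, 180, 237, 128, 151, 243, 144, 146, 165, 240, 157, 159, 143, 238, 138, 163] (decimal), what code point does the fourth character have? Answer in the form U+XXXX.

U+10334

Offset 0: leading byte 0x31 = 00110001 → 1-byte char #1 = 31.
Offset 1: leading byte 0xE3 = 11100011 → 3-byte char #2 = E3 83 97.
Offset 4: leading byte 0x3A = 00111010 → 1-byte char #3 = 3A.
Offset 5: leading byte 0xF0 = 11110000 → 4-byte char #4 = F0 90 8C B4.
Leading byte 0xF0 = 11110000 matches 11110xxx → 4-byte sequence.
Byte 1: 0xF0 = 11110000, payload 000 (3 bits).
Byte 2: 0x90 = 10010000 (10xxxxxx ✓), payload 010000.
Byte 3: 0x8C = 10001100 (10xxxxxx ✓), payload 001100.
Byte 4: 0xB4 = 10110100 (10xxxxxx ✓), payload 110100.
Concatenate: 000010000001100110100 = 0x10334 (21 bits → U+10334).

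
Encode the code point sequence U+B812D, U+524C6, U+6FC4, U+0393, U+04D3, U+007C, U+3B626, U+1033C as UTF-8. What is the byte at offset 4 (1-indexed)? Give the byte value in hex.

1-indexed offset 4 is 0-indexed offset 3.
U+B812D → 4-byte form F2 B8 84 AD at offsets 0–3.
Offset 3 falls in char 1's range; it's byte 4 of F2 B8 84 AD = 0xAD.

0xAD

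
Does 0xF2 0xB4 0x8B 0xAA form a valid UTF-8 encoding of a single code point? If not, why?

Leading byte 0xF2 = 11110010 → 4-byte form.
Continuation bytes 0xB4=10110100, 0x8B=10001011, 0xAA=10101010 all match 10xxxxxx.
Decoded value 0xB42EA is ≥ 0x10000 (shortest form) and not a surrogate.

valid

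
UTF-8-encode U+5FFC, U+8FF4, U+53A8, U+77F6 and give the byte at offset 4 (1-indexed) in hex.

0xE8

1-indexed offset 4 is 0-indexed offset 3.
U+5FFC → 3-byte form E5 BF BC at offsets 0–2.
U+8FF4 → 3-byte form E8 BF B4 at offsets 3–5.
Offset 3 falls in char 2's range; it's byte 1 of E8 BF B4 = 0xE8.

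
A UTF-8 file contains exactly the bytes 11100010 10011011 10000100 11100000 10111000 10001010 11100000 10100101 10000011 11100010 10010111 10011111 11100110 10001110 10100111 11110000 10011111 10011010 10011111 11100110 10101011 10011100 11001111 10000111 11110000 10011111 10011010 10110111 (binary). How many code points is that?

Byte at offset 0: 0xE2 = 11100010 → 3-byte char (#1). Advance 3.
Byte at offset 3: 0xE0 = 11100000 → 3-byte char (#2). Advance 3.
Byte at offset 6: 0xE0 = 11100000 → 3-byte char (#3). Advance 3.
Byte at offset 9: 0xE2 = 11100010 → 3-byte char (#4). Advance 3.
Byte at offset 12: 0xE6 = 11100110 → 3-byte char (#5). Advance 3.
Byte at offset 15: 0xF0 = 11110000 → 4-byte char (#6). Advance 4.
Byte at offset 19: 0xE6 = 11100110 → 3-byte char (#7). Advance 3.
Byte at offset 22: 0xCF = 11001111 → 2-byte char (#8). Advance 2.
Byte at offset 24: 0xF0 = 11110000 → 4-byte char (#9). Advance 4.
Reached end at offset 28 after 9 code points.

9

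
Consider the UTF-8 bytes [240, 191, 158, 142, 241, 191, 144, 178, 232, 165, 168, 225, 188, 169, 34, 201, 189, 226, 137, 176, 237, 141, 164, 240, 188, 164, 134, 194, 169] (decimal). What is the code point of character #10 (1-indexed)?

U+00A9

Offset 0: leading byte 0xF0 = 11110000 → 4-byte char #1 = F0 BF 9E 8E.
Offset 4: leading byte 0xF1 = 11110001 → 4-byte char #2 = F1 BF 90 B2.
Offset 8: leading byte 0xE8 = 11101000 → 3-byte char #3 = E8 A5 A8.
Offset 11: leading byte 0xE1 = 11100001 → 3-byte char #4 = E1 BC A9.
Offset 14: leading byte 0x22 = 00100010 → 1-byte char #5 = 22.
Offset 15: leading byte 0xC9 = 11001001 → 2-byte char #6 = C9 BD.
Offset 17: leading byte 0xE2 = 11100010 → 3-byte char #7 = E2 89 B0.
Offset 20: leading byte 0xED = 11101101 → 3-byte char #8 = ED 8D A4.
Offset 23: leading byte 0xF0 = 11110000 → 4-byte char #9 = F0 BC A4 86.
Offset 27: leading byte 0xC2 = 11000010 → 2-byte char #10 = C2 A9.
Leading byte 0xC2 = 11000010 matches 110xxxxx → 2-byte sequence.
Byte 1: 0xC2 = 11000010, payload 00010 (5 bits).
Byte 2: 0xA9 = 10101001 (10xxxxxx ✓), payload 101001.
Concatenate: 00010101001 = 0xA9 (11 bits → U+00A9).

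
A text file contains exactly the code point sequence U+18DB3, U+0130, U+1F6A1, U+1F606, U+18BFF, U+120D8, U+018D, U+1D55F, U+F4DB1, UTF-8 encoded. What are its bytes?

F0 98 B6 B3 C4 B0 F0 9F 9A A1 F0 9F 98 86 F0 98 AF BF F0 92 83 98 C6 8D F0 9D 95 9F F3 B4 B6 B1

U+18DB3: 4-byte form → F0 98 B6 B3.
U+0130: 2-byte form → C4 B0.
U+1F6A1: 4-byte form → F0 9F 9A A1.
U+1F606: 4-byte form → F0 9F 98 86.
U+18BFF: 4-byte form → F0 98 AF BF.
U+120D8: 4-byte form → F0 92 83 98.
U+018D: 2-byte form → C6 8D.
U+1D55F: 4-byte form → F0 9D 95 9F.
U+F4DB1: 4-byte form → F3 B4 B6 B1.
Concatenated (32 bytes): F0 98 B6 B3 C4 B0 F0 9F 9A A1 F0 9F 98 86 F0 98 AF BF F0 92 83 98 C6 8D F0 9D 95 9F F3 B4 B6 B1.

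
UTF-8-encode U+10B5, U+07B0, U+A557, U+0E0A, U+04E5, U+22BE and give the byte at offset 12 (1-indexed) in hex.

0xD3

1-indexed offset 12 is 0-indexed offset 11.
U+10B5 → 3-byte form E1 82 B5 at offsets 0–2.
U+07B0 → 2-byte form DE B0 at offsets 3–4.
U+A557 → 3-byte form EA 95 97 at offsets 5–7.
U+0E0A → 3-byte form E0 B8 8A at offsets 8–10.
U+04E5 → 2-byte form D3 A5 at offsets 11–12.
Offset 11 falls in char 5's range; it's byte 1 of D3 A5 = 0xD3.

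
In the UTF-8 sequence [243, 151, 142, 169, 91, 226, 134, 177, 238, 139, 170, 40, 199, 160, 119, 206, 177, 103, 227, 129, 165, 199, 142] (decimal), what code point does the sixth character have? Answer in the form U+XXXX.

Offset 0: leading byte 0xF3 = 11110011 → 4-byte char #1 = F3 97 8E A9.
Offset 4: leading byte 0x5B = 01011011 → 1-byte char #2 = 5B.
Offset 5: leading byte 0xE2 = 11100010 → 3-byte char #3 = E2 86 B1.
Offset 8: leading byte 0xEE = 11101110 → 3-byte char #4 = EE 8B AA.
Offset 11: leading byte 0x28 = 00101000 → 1-byte char #5 = 28.
Offset 12: leading byte 0xC7 = 11000111 → 2-byte char #6 = C7 A0.
Leading byte 0xC7 = 11000111 matches 110xxxxx → 2-byte sequence.
Byte 1: 0xC7 = 11000111, payload 00111 (5 bits).
Byte 2: 0xA0 = 10100000 (10xxxxxx ✓), payload 100000.
Concatenate: 00111100000 = 0x1E0 (11 bits → U+01E0).

U+01E0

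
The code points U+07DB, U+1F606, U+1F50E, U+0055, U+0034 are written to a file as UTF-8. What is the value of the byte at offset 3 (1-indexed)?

0xF0

1-indexed offset 3 is 0-indexed offset 2.
U+07DB → 2-byte form DF 9B at offsets 0–1.
U+1F606 → 4-byte form F0 9F 98 86 at offsets 2–5.
Offset 2 falls in char 2's range; it's byte 1 of F0 9F 98 86 = 0xF0.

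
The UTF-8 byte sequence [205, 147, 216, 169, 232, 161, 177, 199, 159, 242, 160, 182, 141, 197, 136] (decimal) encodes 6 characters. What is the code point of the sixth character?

U+0148

Offset 0: leading byte 0xCD = 11001101 → 2-byte char #1 = CD 93.
Offset 2: leading byte 0xD8 = 11011000 → 2-byte char #2 = D8 A9.
Offset 4: leading byte 0xE8 = 11101000 → 3-byte char #3 = E8 A1 B1.
Offset 7: leading byte 0xC7 = 11000111 → 2-byte char #4 = C7 9F.
Offset 9: leading byte 0xF2 = 11110010 → 4-byte char #5 = F2 A0 B6 8D.
Offset 13: leading byte 0xC5 = 11000101 → 2-byte char #6 = C5 88.
Leading byte 0xC5 = 11000101 matches 110xxxxx → 2-byte sequence.
Byte 1: 0xC5 = 11000101, payload 00101 (5 bits).
Byte 2: 0x88 = 10001000 (10xxxxxx ✓), payload 001000.
Concatenate: 00101001000 = 0x148 (11 bits → U+0148).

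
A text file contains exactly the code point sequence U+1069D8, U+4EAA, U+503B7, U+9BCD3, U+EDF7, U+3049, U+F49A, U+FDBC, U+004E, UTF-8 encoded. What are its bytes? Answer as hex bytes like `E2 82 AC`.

F4 86 A7 98 E4 BA AA F1 90 8E B7 F2 9B B3 93 EE B7 B7 E3 81 89 EF 92 9A EF B6 BC 4E

U+1069D8: 4-byte form → F4 86 A7 98.
U+4EAA: 3-byte form → E4 BA AA.
U+503B7: 4-byte form → F1 90 8E B7.
U+9BCD3: 4-byte form → F2 9B B3 93.
U+EDF7: 3-byte form → EE B7 B7.
U+3049: 3-byte form → E3 81 89.
U+F49A: 3-byte form → EF 92 9A.
U+FDBC: 3-byte form → EF B6 BC.
U+004E: 1-byte form → 4E.
Concatenated (28 bytes): F4 86 A7 98 E4 BA AA F1 90 8E B7 F2 9B B3 93 EE B7 B7 E3 81 89 EF 92 9A EF B6 BC 4E.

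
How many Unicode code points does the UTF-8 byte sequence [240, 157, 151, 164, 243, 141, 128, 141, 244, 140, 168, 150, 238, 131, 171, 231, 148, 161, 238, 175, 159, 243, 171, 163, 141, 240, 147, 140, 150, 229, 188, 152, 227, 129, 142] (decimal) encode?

Byte at offset 0: 0xF0 = 11110000 → 4-byte char (#1). Advance 4.
Byte at offset 4: 0xF3 = 11110011 → 4-byte char (#2). Advance 4.
Byte at offset 8: 0xF4 = 11110100 → 4-byte char (#3). Advance 4.
Byte at offset 12: 0xEE = 11101110 → 3-byte char (#4). Advance 3.
Byte at offset 15: 0xE7 = 11100111 → 3-byte char (#5). Advance 3.
Byte at offset 18: 0xEE = 11101110 → 3-byte char (#6). Advance 3.
Byte at offset 21: 0xF3 = 11110011 → 4-byte char (#7). Advance 4.
Byte at offset 25: 0xF0 = 11110000 → 4-byte char (#8). Advance 4.
Byte at offset 29: 0xE5 = 11100101 → 3-byte char (#9). Advance 3.
Byte at offset 32: 0xE3 = 11100011 → 3-byte char (#10). Advance 3.
Reached end at offset 35 after 10 code points.

10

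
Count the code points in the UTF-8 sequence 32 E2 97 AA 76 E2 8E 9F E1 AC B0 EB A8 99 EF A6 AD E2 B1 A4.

Byte at offset 0: 0x32 = 00110010 → 1-byte char (#1). Advance 1.
Byte at offset 1: 0xE2 = 11100010 → 3-byte char (#2). Advance 3.
Byte at offset 4: 0x76 = 01110110 → 1-byte char (#3). Advance 1.
Byte at offset 5: 0xE2 = 11100010 → 3-byte char (#4). Advance 3.
Byte at offset 8: 0xE1 = 11100001 → 3-byte char (#5). Advance 3.
Byte at offset 11: 0xEB = 11101011 → 3-byte char (#6). Advance 3.
Byte at offset 14: 0xEF = 11101111 → 3-byte char (#7). Advance 3.
Byte at offset 17: 0xE2 = 11100010 → 3-byte char (#8). Advance 3.
Reached end at offset 20 after 8 code points.

8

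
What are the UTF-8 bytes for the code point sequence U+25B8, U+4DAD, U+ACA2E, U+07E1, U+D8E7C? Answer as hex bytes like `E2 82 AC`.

E2 96 B8 E4 B6 AD F2 AC A8 AE DF A1 F3 98 B9 BC

U+25B8: 3-byte form → E2 96 B8.
U+4DAD: 3-byte form → E4 B6 AD.
U+ACA2E: 4-byte form → F2 AC A8 AE.
U+07E1: 2-byte form → DF A1.
U+D8E7C: 4-byte form → F3 98 B9 BC.
Concatenated (16 bytes): E2 96 B8 E4 B6 AD F2 AC A8 AE DF A1 F3 98 B9 BC.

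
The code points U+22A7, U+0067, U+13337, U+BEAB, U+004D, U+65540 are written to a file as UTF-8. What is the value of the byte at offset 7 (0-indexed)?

0xB7

U+22A7 → 3-byte form E2 8A A7 at offsets 0–2.
U+0067 → 1-byte form 67 at offsets 3–3.
U+13337 → 4-byte form F0 93 8C B7 at offsets 4–7.
Offset 7 falls in char 3's range; it's byte 4 of F0 93 8C B7 = 0xB7.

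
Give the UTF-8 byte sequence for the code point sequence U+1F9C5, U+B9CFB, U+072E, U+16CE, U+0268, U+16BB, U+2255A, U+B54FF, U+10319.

U+1F9C5: 4-byte form → F0 9F A7 85.
U+B9CFB: 4-byte form → F2 B9 B3 BB.
U+072E: 2-byte form → DC AE.
U+16CE: 3-byte form → E1 9B 8E.
U+0268: 2-byte form → C9 A8.
U+16BB: 3-byte form → E1 9A BB.
U+2255A: 4-byte form → F0 A2 95 9A.
U+B54FF: 4-byte form → F2 B5 93 BF.
U+10319: 4-byte form → F0 90 8C 99.
Concatenated (30 bytes): F0 9F A7 85 F2 B9 B3 BB DC AE E1 9B 8E C9 A8 E1 9A BB F0 A2 95 9A F2 B5 93 BF F0 90 8C 99.

F0 9F A7 85 F2 B9 B3 BB DC AE E1 9B 8E C9 A8 E1 9A BB F0 A2 95 9A F2 B5 93 BF F0 90 8C 99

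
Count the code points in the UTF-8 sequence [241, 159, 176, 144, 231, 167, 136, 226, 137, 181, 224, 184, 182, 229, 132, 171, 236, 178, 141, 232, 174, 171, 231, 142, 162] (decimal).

8

Byte at offset 0: 0xF1 = 11110001 → 4-byte char (#1). Advance 4.
Byte at offset 4: 0xE7 = 11100111 → 3-byte char (#2). Advance 3.
Byte at offset 7: 0xE2 = 11100010 → 3-byte char (#3). Advance 3.
Byte at offset 10: 0xE0 = 11100000 → 3-byte char (#4). Advance 3.
Byte at offset 13: 0xE5 = 11100101 → 3-byte char (#5). Advance 3.
Byte at offset 16: 0xEC = 11101100 → 3-byte char (#6). Advance 3.
Byte at offset 19: 0xE8 = 11101000 → 3-byte char (#7). Advance 3.
Byte at offset 22: 0xE7 = 11100111 → 3-byte char (#8). Advance 3.
Reached end at offset 25 after 8 code points.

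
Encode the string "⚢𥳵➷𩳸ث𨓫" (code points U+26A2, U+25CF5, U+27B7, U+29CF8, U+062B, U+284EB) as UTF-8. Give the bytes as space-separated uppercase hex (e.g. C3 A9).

U+26A2: 3-byte form → E2 9A A2.
U+25CF5: 4-byte form → F0 A5 B3 B5.
U+27B7: 3-byte form → E2 9E B7.
U+29CF8: 4-byte form → F0 A9 B3 B8.
U+062B: 2-byte form → D8 AB.
U+284EB: 4-byte form → F0 A8 93 AB.
Concatenated (20 bytes): E2 9A A2 F0 A5 B3 B5 E2 9E B7 F0 A9 B3 B8 D8 AB F0 A8 93 AB.

E2 9A A2 F0 A5 B3 B5 E2 9E B7 F0 A9 B3 B8 D8 AB F0 A8 93 AB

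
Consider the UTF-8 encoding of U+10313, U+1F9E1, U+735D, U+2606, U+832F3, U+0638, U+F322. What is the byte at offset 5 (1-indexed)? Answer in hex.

1-indexed offset 5 is 0-indexed offset 4.
U+10313 → 4-byte form F0 90 8C 93 at offsets 0–3.
U+1F9E1 → 4-byte form F0 9F A7 A1 at offsets 4–7.
Offset 4 falls in char 2's range; it's byte 1 of F0 9F A7 A1 = 0xF0.

0xF0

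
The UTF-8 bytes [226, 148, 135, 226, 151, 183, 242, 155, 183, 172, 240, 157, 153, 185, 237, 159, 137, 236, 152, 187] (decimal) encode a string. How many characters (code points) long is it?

Byte at offset 0: 0xE2 = 11100010 → 3-byte char (#1). Advance 3.
Byte at offset 3: 0xE2 = 11100010 → 3-byte char (#2). Advance 3.
Byte at offset 6: 0xF2 = 11110010 → 4-byte char (#3). Advance 4.
Byte at offset 10: 0xF0 = 11110000 → 4-byte char (#4). Advance 4.
Byte at offset 14: 0xED = 11101101 → 3-byte char (#5). Advance 3.
Byte at offset 17: 0xEC = 11101100 → 3-byte char (#6). Advance 3.
Reached end at offset 20 after 6 code points.

6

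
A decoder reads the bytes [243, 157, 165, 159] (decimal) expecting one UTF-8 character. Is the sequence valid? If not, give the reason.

Leading byte 0xF3 = 11110011 → 4-byte form.
Continuation bytes 0x9D=10011101, 0xA5=10100101, 0x9F=10011111 all match 10xxxxxx.
Decoded value 0xDD95F is ≥ 0x10000 (shortest form) and not a surrogate.

valid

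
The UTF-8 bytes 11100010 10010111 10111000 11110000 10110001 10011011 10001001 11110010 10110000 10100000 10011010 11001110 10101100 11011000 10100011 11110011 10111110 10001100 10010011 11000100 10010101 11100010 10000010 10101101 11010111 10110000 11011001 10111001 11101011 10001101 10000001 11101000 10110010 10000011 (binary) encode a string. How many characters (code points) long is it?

Byte at offset 0: 0xE2 = 11100010 → 3-byte char (#1). Advance 3.
Byte at offset 3: 0xF0 = 11110000 → 4-byte char (#2). Advance 4.
Byte at offset 7: 0xF2 = 11110010 → 4-byte char (#3). Advance 4.
Byte at offset 11: 0xCE = 11001110 → 2-byte char (#4). Advance 2.
Byte at offset 13: 0xD8 = 11011000 → 2-byte char (#5). Advance 2.
Byte at offset 15: 0xF3 = 11110011 → 4-byte char (#6). Advance 4.
Byte at offset 19: 0xC4 = 11000100 → 2-byte char (#7). Advance 2.
Byte at offset 21: 0xE2 = 11100010 → 3-byte char (#8). Advance 3.
Byte at offset 24: 0xD7 = 11010111 → 2-byte char (#9). Advance 2.
Byte at offset 26: 0xD9 = 11011001 → 2-byte char (#10). Advance 2.
Byte at offset 28: 0xEB = 11101011 → 3-byte char (#11). Advance 3.
Byte at offset 31: 0xE8 = 11101000 → 3-byte char (#12). Advance 3.
Reached end at offset 34 after 12 code points.

12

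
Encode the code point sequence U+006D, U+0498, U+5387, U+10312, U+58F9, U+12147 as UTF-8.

U+006D: 1-byte form → 6D.
U+0498: 2-byte form → D2 98.
U+5387: 3-byte form → E5 8E 87.
U+10312: 4-byte form → F0 90 8C 92.
U+58F9: 3-byte form → E5 A3 B9.
U+12147: 4-byte form → F0 92 85 87.
Concatenated (17 bytes): 6D D2 98 E5 8E 87 F0 90 8C 92 E5 A3 B9 F0 92 85 87.

6D D2 98 E5 8E 87 F0 90 8C 92 E5 A3 B9 F0 92 85 87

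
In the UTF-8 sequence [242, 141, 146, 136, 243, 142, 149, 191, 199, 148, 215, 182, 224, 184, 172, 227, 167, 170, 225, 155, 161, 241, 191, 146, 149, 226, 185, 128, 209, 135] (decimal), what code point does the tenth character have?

Offset 0: leading byte 0xF2 = 11110010 → 4-byte char #1 = F2 8D 92 88.
Offset 4: leading byte 0xF3 = 11110011 → 4-byte char #2 = F3 8E 95 BF.
Offset 8: leading byte 0xC7 = 11000111 → 2-byte char #3 = C7 94.
Offset 10: leading byte 0xD7 = 11010111 → 2-byte char #4 = D7 B6.
Offset 12: leading byte 0xE0 = 11100000 → 3-byte char #5 = E0 B8 AC.
Offset 15: leading byte 0xE3 = 11100011 → 3-byte char #6 = E3 A7 AA.
Offset 18: leading byte 0xE1 = 11100001 → 3-byte char #7 = E1 9B A1.
Offset 21: leading byte 0xF1 = 11110001 → 4-byte char #8 = F1 BF 92 95.
Offset 25: leading byte 0xE2 = 11100010 → 3-byte char #9 = E2 B9 80.
Offset 28: leading byte 0xD1 = 11010001 → 2-byte char #10 = D1 87.
Leading byte 0xD1 = 11010001 matches 110xxxxx → 2-byte sequence.
Byte 1: 0xD1 = 11010001, payload 10001 (5 bits).
Byte 2: 0x87 = 10000111 (10xxxxxx ✓), payload 000111.
Concatenate: 10001000111 = 0x447 (11 bits → U+0447).

U+0447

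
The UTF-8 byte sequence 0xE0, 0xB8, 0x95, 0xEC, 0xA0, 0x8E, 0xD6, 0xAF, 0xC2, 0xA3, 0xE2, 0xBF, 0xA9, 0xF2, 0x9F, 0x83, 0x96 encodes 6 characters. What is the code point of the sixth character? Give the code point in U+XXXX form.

Offset 0: leading byte 0xE0 = 11100000 → 3-byte char #1 = E0 B8 95.
Offset 3: leading byte 0xEC = 11101100 → 3-byte char #2 = EC A0 8E.
Offset 6: leading byte 0xD6 = 11010110 → 2-byte char #3 = D6 AF.
Offset 8: leading byte 0xC2 = 11000010 → 2-byte char #4 = C2 A3.
Offset 10: leading byte 0xE2 = 11100010 → 3-byte char #5 = E2 BF A9.
Offset 13: leading byte 0xF2 = 11110010 → 4-byte char #6 = F2 9F 83 96.
Leading byte 0xF2 = 11110010 matches 11110xxx → 4-byte sequence.
Byte 1: 0xF2 = 11110010, payload 010 (3 bits).
Byte 2: 0x9F = 10011111 (10xxxxxx ✓), payload 011111.
Byte 3: 0x83 = 10000011 (10xxxxxx ✓), payload 000011.
Byte 4: 0x96 = 10010110 (10xxxxxx ✓), payload 010110.
Concatenate: 010011111000011010110 = 0x9F0D6 (21 bits → U+9F0D6).

U+9F0D6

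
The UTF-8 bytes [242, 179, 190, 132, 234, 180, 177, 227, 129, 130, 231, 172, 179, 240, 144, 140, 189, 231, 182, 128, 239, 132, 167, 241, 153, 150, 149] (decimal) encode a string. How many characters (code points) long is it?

Byte at offset 0: 0xF2 = 11110010 → 4-byte char (#1). Advance 4.
Byte at offset 4: 0xEA = 11101010 → 3-byte char (#2). Advance 3.
Byte at offset 7: 0xE3 = 11100011 → 3-byte char (#3). Advance 3.
Byte at offset 10: 0xE7 = 11100111 → 3-byte char (#4). Advance 3.
Byte at offset 13: 0xF0 = 11110000 → 4-byte char (#5). Advance 4.
Byte at offset 17: 0xE7 = 11100111 → 3-byte char (#6). Advance 3.
Byte at offset 20: 0xEF = 11101111 → 3-byte char (#7). Advance 3.
Byte at offset 23: 0xF1 = 11110001 → 4-byte char (#8). Advance 4.
Reached end at offset 27 after 8 code points.

8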